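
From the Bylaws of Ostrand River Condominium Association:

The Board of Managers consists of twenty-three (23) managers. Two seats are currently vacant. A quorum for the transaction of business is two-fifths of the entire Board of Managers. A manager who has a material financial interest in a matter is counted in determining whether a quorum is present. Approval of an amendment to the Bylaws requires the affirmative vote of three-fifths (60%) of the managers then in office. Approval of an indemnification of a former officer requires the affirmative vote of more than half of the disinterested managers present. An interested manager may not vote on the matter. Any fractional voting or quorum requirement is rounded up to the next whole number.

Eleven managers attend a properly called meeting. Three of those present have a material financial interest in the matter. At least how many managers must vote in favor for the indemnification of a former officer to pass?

The indemnification of a former officer requires a majority of the disinterested managers present (11 − 3 = 8).
A majority of 8 is 5.

5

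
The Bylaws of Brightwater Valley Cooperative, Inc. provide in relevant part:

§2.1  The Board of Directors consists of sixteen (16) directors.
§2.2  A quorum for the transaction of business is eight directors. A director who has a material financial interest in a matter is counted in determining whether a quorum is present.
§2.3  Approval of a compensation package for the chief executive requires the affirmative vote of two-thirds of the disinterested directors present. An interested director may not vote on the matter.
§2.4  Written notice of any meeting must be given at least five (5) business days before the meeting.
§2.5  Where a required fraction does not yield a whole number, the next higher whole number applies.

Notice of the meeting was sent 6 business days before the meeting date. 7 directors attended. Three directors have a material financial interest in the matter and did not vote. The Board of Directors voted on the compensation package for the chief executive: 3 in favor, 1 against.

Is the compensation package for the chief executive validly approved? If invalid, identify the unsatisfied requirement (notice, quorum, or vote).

Notice: 6 business days given; 5 required (6 ≥ 5). Satisfied.
Quorum: 7 present (interested directors count toward quorum); quorum is 8. Not satisfied.
Vote: the compensation package for the chief executive requires two-thirds of the disinterested directors present (7 − 3 = 4). 2/3 of 4 = 2.67, rounded up to 3, so 3 affirmative votes are needed; 3 voted in favor. Satisfied. (Moot — without a quorum no business can be validly transacted.)

Invalid — quorum requirement not satisfied.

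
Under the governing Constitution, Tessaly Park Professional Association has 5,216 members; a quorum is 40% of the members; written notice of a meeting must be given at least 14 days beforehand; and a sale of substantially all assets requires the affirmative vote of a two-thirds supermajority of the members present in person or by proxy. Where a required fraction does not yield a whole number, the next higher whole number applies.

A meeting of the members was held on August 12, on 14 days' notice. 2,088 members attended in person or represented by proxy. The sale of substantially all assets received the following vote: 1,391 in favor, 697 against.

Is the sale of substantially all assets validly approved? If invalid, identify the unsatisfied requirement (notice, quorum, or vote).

Invalid — vote requirement not satisfied.

Notice: 14 days given; 14 required. Satisfied.
Quorum: 40% of 5,216 = 2,086.40, rounded up to 2,087; 2,088 present. Satisfied.
Vote: requires two-thirds of those present (2,088); 2/3 of 2088 = 1392, so 1,392 needed; 1,391 in favor. Not satisfied.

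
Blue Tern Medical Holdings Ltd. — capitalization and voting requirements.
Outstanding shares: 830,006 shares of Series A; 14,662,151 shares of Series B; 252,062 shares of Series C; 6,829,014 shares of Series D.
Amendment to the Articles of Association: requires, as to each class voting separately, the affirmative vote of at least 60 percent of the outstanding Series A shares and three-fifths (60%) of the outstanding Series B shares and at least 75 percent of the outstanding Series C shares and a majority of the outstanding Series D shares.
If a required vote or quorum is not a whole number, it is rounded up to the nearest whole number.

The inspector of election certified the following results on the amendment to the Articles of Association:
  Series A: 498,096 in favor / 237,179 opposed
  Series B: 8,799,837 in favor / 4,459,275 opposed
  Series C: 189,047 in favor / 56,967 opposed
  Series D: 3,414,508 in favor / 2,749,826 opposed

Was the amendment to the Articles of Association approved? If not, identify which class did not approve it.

Approved — every class gave the required vote.

Series A: 3/5 of 830006 = 498003.60, rounded up to 498004; 498,004 required, 498,096 in favor — approved.
Series B: 3/5 of 14662151 = 8797290.60, rounded up to 8797291; 8,797,291 required, 8,799,837 in favor — approved.
Series C: 3/4 of 252062 = 189046.50, rounded up to 189047; 189,047 required, 189,047 in favor — approved.
Series D: a majority of 6829014 is 3414508; 3,414,508 required, 3,414,508 in favor — approved.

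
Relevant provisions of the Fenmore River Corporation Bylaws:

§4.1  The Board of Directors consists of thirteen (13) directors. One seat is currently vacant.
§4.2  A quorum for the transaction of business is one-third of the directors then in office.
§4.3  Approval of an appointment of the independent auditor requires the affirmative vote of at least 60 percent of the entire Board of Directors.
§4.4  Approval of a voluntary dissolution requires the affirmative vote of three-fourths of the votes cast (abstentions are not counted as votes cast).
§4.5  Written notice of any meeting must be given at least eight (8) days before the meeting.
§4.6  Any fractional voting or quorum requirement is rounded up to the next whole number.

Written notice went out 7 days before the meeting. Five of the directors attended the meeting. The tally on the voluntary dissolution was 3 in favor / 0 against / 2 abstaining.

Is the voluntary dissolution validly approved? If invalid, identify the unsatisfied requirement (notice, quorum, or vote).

Notice: 7 days given; 8 required (7 < 8). Not satisfied.
Quorum: 5 present; quorum is 4. Satisfied.
Vote: the voluntary dissolution requires three-fourths of the votes cast (5 present − 2 abstaining = 3). 3/4 of 3 = 2.25, rounded up to 3, so 3 affirmative votes are needed; 3 voted in favor. Satisfied.

Invalid — notice requirement not satisfied.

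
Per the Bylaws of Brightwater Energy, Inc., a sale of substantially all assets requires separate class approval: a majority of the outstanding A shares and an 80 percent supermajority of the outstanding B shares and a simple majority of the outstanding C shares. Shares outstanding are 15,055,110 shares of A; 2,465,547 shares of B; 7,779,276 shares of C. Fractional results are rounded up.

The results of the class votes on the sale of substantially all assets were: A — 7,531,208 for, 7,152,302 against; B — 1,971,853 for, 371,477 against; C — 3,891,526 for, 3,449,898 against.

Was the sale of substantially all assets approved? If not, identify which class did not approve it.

A: a majority of 15055110 is 7527556; 7,527,556 required, 7,531,208 in favor — approved.
B: 4/5 of 2465547 = 1972437.60, rounded up to 1972438; 1,972,438 required, 1,971,853 in favor — not approved.
C: a majority of 7779276 is 3889639; 3,889,639 required, 3,891,526 in favor — approved.

Not approved — the B shares did not give the required vote.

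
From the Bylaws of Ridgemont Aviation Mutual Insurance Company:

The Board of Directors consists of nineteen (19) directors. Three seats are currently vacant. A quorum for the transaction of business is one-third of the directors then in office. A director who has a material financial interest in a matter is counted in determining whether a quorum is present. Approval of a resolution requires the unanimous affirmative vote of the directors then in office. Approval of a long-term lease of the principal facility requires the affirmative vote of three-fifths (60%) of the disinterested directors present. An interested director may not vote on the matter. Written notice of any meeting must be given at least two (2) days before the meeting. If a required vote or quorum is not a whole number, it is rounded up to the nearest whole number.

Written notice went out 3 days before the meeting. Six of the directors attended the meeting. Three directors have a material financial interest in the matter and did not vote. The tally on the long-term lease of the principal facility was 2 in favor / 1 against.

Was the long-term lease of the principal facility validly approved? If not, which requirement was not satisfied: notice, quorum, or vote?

Valid — all requirements satisfied.

Notice: 3 days given; 2 required (3 ≥ 2). Satisfied.
Quorum: 6 present (interested directors count toward quorum); quorum is 6. Satisfied.
Vote: the long-term lease of the principal facility requires three-fifths of the disinterested directors present (6 − 3 = 3). 3/5 of 3 = 1.80, rounded up to 2, so 2 affirmative votes are needed; 2 voted in favor. Satisfied.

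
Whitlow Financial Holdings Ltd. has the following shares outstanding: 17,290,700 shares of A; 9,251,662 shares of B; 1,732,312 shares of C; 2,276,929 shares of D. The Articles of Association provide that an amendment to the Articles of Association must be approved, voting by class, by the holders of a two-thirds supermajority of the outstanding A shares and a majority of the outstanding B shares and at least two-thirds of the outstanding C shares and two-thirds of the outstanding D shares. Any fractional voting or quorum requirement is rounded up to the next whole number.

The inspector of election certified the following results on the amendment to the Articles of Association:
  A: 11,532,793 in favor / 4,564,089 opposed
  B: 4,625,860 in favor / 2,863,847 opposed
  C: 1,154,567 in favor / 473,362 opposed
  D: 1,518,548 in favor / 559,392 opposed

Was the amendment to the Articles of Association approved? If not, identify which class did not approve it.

A: 2/3 of 17290700 = 11527133.33, rounded up to 11527134; 11,527,134 required, 11,532,793 in favor — approved.
B: a majority of 9251662 is 4625832; 4,625,832 required, 4,625,860 in favor — approved.
C: 2/3 of 1732312 = 1154874.67, rounded up to 1154875; 1,154,875 required, 1,154,567 in favor — not approved.
D: 2/3 of 2276929 = 1517952.67, rounded up to 1517953; 1,517,953 required, 1,518,548 in favor — approved.

Not approved — the C shares did not give the required vote.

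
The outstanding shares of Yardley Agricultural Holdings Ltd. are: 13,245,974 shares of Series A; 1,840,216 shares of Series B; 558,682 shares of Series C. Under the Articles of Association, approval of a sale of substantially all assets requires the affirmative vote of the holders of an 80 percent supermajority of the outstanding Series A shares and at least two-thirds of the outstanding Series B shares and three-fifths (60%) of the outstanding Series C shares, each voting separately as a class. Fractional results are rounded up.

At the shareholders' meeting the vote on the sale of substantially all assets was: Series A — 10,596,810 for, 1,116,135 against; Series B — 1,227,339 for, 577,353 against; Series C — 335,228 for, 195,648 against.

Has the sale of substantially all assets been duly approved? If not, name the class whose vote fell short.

Series A: 4/5 of 13245974 = 10596779.20, rounded up to 10596780; 10,596,780 required, 10,596,810 in favor — approved.
Series B: 2/3 of 1840216 = 1226810.67, rounded up to 1226811; 1,226,811 required, 1,227,339 in favor — approved.
Series C: 3/5 of 558682 = 335209.20, rounded up to 335210; 335,210 required, 335,228 in favor — approved.

Approved — every class gave the required vote.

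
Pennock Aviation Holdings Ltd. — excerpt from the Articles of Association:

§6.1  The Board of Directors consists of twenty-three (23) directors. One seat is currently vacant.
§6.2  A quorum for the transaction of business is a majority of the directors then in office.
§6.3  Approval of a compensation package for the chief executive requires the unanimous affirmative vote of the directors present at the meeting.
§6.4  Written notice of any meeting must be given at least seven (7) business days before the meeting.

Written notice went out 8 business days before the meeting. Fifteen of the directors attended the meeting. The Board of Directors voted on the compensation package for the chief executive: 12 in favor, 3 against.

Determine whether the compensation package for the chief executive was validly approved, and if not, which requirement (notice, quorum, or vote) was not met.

Notice: 8 business days given; 7 required (8 ≥ 7). Satisfied.
Quorum: 15 present; quorum is 12. Satisfied.
Vote: the compensation package for the chief executive requires the unanimous vote of the directors present (15). Unanimous means all 15, so 15 affirmative votes are needed; 12 voted in favor. Not satisfied.

Invalid — vote requirement not satisfied.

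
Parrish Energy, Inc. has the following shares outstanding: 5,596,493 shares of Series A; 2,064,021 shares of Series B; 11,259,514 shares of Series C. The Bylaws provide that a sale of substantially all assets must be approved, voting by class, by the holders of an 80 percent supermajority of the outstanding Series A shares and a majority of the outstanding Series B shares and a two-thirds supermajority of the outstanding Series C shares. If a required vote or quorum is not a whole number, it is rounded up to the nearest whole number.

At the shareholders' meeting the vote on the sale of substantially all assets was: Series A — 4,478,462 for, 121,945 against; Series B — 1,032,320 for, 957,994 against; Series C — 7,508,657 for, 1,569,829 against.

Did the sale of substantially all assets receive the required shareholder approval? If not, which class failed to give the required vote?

Approved — every class gave the required vote.

Series A: 4/5 of 5596493 = 4477194.40, rounded up to 4477195; 4,477,195 required, 4,478,462 in favor — approved.
Series B: a majority of 2064021 is 1032011; 1,032,011 required, 1,032,320 in favor — approved.
Series C: 2/3 of 11259514 = 7506342.67, rounded up to 7506343; 7,506,343 required, 7,508,657 in favor — approved.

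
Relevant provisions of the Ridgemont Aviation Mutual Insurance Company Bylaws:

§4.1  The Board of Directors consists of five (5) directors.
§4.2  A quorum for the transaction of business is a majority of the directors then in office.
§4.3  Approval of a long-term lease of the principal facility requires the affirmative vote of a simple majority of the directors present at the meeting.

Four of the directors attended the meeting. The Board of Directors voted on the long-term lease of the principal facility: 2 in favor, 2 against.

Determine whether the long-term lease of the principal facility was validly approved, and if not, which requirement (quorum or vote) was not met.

Quorum: 4 present; quorum is 3. Satisfied.
Vote: the long-term lease of the principal facility requires a majority of the directors present (4). A majority of 4 is 3, so 3 affirmative votes are needed; 2 voted in favor. Not satisfied.

Invalid — vote requirement not satisfied.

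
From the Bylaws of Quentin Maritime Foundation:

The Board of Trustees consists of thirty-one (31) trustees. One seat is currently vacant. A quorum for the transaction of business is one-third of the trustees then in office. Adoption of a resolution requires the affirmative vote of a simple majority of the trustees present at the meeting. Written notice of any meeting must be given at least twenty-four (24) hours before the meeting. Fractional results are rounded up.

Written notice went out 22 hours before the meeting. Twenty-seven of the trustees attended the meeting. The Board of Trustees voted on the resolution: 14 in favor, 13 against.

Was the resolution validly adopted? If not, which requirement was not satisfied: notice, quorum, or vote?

Notice: 22 hours given; 24 required (22 < 24). Not satisfied.
Quorum: 27 present; quorum is 10. Satisfied.
Vote: the resolution requires a majority of the trustees present (27). A majority of 27 is 14, so 14 affirmative votes are needed; 14 voted in favor. Satisfied.

Invalid — notice requirement not satisfied.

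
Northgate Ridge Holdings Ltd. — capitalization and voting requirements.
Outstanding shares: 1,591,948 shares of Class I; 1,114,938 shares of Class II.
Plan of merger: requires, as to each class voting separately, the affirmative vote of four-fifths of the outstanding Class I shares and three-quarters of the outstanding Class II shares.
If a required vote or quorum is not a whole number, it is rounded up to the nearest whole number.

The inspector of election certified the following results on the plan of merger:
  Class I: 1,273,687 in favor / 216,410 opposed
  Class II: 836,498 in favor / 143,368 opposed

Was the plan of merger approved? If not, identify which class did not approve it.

Approved — every class gave the required vote.

Class I: 4/5 of 1591948 = 1273558.40, rounded up to 1273559; 1,273,559 required, 1,273,687 in favor — approved.
Class II: 3/4 of 1114938 = 836203.50, rounded up to 836204; 836,204 required, 836,498 in favor — approved.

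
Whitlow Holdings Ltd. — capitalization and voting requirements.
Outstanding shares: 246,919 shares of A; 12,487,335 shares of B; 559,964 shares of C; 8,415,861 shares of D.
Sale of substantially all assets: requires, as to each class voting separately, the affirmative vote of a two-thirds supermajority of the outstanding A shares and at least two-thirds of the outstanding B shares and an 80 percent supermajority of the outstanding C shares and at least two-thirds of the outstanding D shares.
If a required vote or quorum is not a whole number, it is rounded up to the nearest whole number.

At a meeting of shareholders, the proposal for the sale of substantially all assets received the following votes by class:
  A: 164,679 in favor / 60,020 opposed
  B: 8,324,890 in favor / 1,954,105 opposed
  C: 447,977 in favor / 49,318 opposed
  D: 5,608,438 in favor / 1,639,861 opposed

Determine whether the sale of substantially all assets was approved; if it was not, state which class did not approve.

A: 2/3 of 246919 = 164612.67, rounded up to 164613; 164,613 required, 164,679 in favor — approved.
B: 2/3 of 12487335 = 8324890; 8,324,890 required, 8,324,890 in favor — approved.
C: 4/5 of 559964 = 447971.20, rounded up to 447972; 447,972 required, 447,977 in favor — approved.
D: 2/3 of 8415861 = 5610574; 5,610,574 required, 5,608,438 in favor — not approved.

Not approved — the D shares did not give the required vote.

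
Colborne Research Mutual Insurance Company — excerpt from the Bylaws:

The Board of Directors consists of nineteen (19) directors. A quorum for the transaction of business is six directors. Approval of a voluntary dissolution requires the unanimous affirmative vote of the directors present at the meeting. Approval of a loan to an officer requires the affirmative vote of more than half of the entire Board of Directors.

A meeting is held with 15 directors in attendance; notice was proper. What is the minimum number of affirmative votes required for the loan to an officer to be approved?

10

The loan to an officer requires a majority of the entire Board of Directors (19).
A majority of 19 is 10.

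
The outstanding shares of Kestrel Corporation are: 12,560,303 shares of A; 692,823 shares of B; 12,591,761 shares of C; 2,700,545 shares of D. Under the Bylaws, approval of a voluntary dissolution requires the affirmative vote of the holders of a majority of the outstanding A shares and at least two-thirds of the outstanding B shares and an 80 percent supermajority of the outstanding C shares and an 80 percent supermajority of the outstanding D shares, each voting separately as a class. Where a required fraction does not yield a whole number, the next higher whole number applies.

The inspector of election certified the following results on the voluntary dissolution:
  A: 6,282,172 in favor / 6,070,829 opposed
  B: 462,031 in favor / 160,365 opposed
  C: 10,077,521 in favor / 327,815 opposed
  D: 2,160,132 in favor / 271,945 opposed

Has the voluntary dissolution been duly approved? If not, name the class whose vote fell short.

Not approved — the D shares did not give the required vote.

A: a majority of 12560303 is 6280152; 6,280,152 required, 6,282,172 in favor — approved.
B: 2/3 of 692823 = 461882; 461,882 required, 462,031 in favor — approved.
C: 4/5 of 12591761 = 10073408.80, rounded up to 10073409; 10,073,409 required, 10,077,521 in favor — approved.
D: 4/5 of 2700545 = 2160436; 2,160,436 required, 2,160,132 in favor — not approved.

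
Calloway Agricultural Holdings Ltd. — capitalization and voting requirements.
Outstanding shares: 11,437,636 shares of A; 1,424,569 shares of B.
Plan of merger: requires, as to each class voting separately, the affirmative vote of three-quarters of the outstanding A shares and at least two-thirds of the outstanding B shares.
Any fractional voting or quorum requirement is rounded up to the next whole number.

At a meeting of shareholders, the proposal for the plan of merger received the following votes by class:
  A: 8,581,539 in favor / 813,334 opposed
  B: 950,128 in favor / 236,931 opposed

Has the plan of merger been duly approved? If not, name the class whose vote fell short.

Approved — every class gave the required vote.

A: 3/4 of 11437636 = 8578227; 8,578,227 required, 8,581,539 in favor — approved.
B: 2/3 of 1424569 = 949712.67, rounded up to 949713; 949,713 required, 950,128 in favor — approved.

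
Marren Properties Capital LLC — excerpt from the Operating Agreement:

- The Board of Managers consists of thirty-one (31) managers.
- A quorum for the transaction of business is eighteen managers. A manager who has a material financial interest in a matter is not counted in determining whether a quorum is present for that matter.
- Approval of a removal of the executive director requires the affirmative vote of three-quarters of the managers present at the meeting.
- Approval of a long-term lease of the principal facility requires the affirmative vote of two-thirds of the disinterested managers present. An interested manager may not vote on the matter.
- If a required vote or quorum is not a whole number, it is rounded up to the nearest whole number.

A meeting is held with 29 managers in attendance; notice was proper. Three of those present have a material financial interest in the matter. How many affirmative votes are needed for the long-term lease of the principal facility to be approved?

18

The long-term lease of the principal facility requires two-thirds of the disinterested managers present (29 − 3 = 26).
2/3 of 26 = 17.33, rounded up to 18.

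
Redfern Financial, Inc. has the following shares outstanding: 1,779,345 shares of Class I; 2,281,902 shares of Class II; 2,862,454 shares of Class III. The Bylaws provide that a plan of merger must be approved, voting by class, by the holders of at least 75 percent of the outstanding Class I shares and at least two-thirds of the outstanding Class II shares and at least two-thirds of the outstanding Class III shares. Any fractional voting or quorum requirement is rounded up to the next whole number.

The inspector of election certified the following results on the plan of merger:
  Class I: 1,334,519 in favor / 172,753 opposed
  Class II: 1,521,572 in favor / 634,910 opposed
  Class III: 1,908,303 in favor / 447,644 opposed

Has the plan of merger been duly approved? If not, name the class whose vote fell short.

Class I: 3/4 of 1779345 = 1334508.75, rounded up to 1334509; 1,334,509 required, 1,334,519 in favor — approved.
Class II: 2/3 of 2281902 = 1521268; 1,521,268 required, 1,521,572 in favor — approved.
Class III: 2/3 of 2862454 = 1908302.67, rounded up to 1908303; 1,908,303 required, 1,908,303 in favor — approved.

Approved — every class gave the required vote.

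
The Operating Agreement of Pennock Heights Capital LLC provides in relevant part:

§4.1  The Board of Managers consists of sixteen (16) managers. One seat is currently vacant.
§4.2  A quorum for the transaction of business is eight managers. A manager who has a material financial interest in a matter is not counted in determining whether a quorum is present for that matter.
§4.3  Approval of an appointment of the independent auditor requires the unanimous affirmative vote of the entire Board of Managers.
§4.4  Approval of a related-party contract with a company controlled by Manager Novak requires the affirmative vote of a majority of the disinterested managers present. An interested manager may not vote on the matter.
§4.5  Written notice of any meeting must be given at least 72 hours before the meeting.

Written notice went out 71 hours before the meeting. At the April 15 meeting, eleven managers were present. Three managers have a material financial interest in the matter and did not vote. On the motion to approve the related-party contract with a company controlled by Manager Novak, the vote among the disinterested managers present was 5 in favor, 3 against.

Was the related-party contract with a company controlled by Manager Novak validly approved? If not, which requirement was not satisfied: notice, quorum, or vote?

Invalid — notice requirement not satisfied.

Notice: 71 hours given; 72 required (71 < 72). Not satisfied.
Quorum: 11 present, but the 3 interested managers do not count, leaving 8. Quorum is 8. Satisfied.
Vote: the related-party contract with a company controlled by Manager Novak requires a majority of the disinterested managers present (11 − 3 = 8). A majority of 8 is 5, so 5 affirmative votes are needed; 5 voted in favor. Satisfied.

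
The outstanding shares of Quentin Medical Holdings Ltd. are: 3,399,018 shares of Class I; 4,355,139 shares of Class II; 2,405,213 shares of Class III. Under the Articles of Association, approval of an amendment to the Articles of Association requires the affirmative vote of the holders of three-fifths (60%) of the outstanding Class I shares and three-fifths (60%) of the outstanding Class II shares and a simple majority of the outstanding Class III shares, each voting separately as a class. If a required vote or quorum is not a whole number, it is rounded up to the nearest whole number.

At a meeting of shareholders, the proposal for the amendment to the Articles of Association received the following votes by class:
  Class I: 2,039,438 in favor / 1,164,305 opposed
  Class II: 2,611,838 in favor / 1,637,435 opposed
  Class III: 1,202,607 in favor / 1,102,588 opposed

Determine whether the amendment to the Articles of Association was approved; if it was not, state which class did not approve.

Not approved — the Class II shares did not give the required vote.

Class I: 3/5 of 3399018 = 2039410.80, rounded up to 2039411; 2,039,411 required, 2,039,438 in favor — approved.
Class II: 3/5 of 4355139 = 2613083.40, rounded up to 2613084; 2,613,084 required, 2,611,838 in favor — not approved.
Class III: a majority of 2405213 is 1202607; 1,202,607 required, 1,202,607 in favor — approved.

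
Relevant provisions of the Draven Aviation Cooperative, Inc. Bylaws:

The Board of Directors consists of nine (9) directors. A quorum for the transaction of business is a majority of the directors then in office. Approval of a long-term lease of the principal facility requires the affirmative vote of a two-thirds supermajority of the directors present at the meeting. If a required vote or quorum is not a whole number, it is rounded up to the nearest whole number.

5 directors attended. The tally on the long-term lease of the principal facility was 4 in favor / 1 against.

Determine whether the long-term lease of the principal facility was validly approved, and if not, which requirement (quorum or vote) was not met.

Valid — all requirements satisfied.

Quorum: 5 present; quorum is 5. Satisfied.
Vote: the long-term lease of the principal facility requires two-thirds of the directors present (5). 2/3 of 5 = 3.33, rounded up to 4, so 4 affirmative votes are needed; 4 voted in favor. Satisfied.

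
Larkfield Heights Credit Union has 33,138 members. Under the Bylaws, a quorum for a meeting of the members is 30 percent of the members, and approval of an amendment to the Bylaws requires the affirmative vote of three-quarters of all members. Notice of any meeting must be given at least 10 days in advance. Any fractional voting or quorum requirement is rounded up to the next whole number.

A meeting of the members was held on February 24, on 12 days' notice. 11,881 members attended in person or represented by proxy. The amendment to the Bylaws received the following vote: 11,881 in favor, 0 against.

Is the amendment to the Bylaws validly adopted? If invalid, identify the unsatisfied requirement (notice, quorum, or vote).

Notice: 12 days given; 10 required. Satisfied.
Quorum: 30% of 33,138 = 9,941.40, rounded up to 9,942; 11,881 present. Satisfied.
Vote: requires three-fourths of all members (33,138); 3/4 of 33138 = 24853.50, rounded up to 24854, so 24,854 needed; 11,881 in favor. Not satisfied.

Invalid — vote requirement not satisfied.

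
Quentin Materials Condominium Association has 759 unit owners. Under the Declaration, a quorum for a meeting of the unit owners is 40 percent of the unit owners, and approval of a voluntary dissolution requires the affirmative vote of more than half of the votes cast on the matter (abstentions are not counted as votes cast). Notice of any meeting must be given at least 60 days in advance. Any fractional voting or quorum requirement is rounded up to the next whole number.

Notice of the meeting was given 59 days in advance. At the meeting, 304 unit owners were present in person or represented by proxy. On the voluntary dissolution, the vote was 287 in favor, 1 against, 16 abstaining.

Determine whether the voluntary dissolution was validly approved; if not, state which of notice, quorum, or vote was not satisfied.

Notice: 59 days given; 60 required. Not satisfied.
Quorum: 40% of 759 = 303.60, rounded up to 304; 304 present. Satisfied.
Vote: requires a majority of the votes cast (304 − 16 abstaining = 288); a majority of 288 is 145, so 145 needed; 287 in favor. Satisfied.

Invalid — notice requirement not satisfied.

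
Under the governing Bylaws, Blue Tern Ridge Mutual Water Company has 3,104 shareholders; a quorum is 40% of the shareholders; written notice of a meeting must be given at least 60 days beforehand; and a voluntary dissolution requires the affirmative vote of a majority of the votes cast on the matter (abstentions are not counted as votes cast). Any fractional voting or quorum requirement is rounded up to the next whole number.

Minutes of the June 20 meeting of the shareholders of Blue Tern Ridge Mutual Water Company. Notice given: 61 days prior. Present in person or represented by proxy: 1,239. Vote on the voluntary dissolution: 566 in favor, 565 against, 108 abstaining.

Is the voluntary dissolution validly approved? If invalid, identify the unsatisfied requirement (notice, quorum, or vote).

Notice: 61 days given; 60 required. Satisfied.
Quorum: 40% of 3,104 = 1,241.60, rounded up to 1,242; 1,239 present. Not satisfied.
Vote: requires a majority of the votes cast (1,239 − 108 abstaining = 1,131); a majority of 1131 is 566, so 566 needed; 566 in favor. Satisfied.

Invalid — quorum requirement not satisfied.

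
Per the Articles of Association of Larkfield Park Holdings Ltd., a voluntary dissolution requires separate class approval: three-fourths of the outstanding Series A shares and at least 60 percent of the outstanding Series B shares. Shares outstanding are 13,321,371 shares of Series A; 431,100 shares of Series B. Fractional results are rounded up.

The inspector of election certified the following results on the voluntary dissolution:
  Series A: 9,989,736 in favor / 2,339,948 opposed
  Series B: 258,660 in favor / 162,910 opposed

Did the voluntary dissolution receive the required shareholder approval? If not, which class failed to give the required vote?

Not approved — the Series A shares did not give the required vote.

Series A: 3/4 of 13321371 = 9991028.25, rounded up to 9991029; 9,991,029 required, 9,989,736 in favor — not approved.
Series B: 3/5 of 431100 = 258660; 258,660 required, 258,660 in favor — approved.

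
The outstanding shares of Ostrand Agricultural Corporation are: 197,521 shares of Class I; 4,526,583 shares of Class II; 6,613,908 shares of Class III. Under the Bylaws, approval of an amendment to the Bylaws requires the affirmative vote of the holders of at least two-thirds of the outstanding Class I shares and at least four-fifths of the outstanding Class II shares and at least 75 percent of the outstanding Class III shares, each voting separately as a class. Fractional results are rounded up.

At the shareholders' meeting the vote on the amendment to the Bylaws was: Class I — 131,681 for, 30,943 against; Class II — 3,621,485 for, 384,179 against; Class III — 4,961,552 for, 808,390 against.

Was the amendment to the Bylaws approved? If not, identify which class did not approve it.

Class I: 2/3 of 197521 = 131680.67, rounded up to 131681; 131,681 required, 131,681 in favor — approved.
Class II: 4/5 of 4526583 = 3621266.40, rounded up to 3621267; 3,621,267 required, 3,621,485 in favor — approved.
Class III: 3/4 of 6613908 = 4960431; 4,960,431 required, 4,961,552 in favor — approved.

Approved — every class gave the required vote.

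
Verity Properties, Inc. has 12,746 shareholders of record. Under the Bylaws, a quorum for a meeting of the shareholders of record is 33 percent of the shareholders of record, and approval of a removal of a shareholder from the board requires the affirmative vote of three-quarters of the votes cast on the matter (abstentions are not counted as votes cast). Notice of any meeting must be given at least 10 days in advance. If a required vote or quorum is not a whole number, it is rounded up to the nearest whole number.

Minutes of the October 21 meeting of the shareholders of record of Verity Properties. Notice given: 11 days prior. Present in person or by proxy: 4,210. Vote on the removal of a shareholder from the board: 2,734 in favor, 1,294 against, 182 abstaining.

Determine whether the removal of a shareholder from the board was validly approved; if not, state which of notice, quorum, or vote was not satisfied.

Invalid — vote requirement not satisfied.

Notice: 11 days given; 10 required. Satisfied.
Quorum: 33% of 12,746 = 4,206.18, rounded up to 4,207; 4,210 present. Satisfied.
Vote: requires three-fourths of the votes cast (4,210 − 182 abstaining = 4,028); 3/4 of 4028 = 3021, so 3,021 needed; 2,734 in favor. Not satisfied.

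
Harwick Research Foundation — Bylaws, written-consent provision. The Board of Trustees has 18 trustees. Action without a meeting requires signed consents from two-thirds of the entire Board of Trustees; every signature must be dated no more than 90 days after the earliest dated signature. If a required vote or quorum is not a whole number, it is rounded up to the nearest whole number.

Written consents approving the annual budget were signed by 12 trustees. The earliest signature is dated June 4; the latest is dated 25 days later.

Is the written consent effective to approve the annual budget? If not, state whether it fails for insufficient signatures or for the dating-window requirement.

Effective — both the signature and dating-window requirements are satisfied.

Signatures required: two-thirds of 18 — 2/3 of 18 = 12, so 12 needed; 12 signed. Sufficient.
Dating window: the latest signature is 25 days after the earliest; the limit is 90 days. Within the window.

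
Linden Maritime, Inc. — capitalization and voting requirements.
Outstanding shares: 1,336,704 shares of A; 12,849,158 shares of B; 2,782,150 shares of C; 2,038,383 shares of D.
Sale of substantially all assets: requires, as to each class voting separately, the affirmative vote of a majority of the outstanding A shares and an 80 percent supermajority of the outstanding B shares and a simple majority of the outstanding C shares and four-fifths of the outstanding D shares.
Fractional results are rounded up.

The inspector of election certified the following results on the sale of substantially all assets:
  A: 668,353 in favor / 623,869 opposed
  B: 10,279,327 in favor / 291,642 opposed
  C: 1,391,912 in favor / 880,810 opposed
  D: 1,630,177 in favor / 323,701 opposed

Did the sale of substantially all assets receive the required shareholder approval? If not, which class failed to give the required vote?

A: a majority of 1336704 is 668353; 668,353 required, 668,353 in favor — approved.
B: 4/5 of 12849158 = 10279326.40, rounded up to 10279327; 10,279,327 required, 10,279,327 in favor — approved.
C: a majority of 2782150 is 1391076; 1,391,076 required, 1,391,912 in favor — approved.
D: 4/5 of 2038383 = 1630706.40, rounded up to 1630707; 1,630,707 required, 1,630,177 in favor — not approved.

Not approved — the D shares did not give the required vote.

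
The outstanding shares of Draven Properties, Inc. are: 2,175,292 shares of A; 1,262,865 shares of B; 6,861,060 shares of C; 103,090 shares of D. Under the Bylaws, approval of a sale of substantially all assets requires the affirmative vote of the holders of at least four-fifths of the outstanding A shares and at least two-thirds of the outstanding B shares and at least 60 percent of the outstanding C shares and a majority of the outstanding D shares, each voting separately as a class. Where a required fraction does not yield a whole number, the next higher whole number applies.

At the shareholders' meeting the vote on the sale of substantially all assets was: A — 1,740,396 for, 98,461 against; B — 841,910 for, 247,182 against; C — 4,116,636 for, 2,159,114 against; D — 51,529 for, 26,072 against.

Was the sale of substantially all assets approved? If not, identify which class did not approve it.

A: 4/5 of 2175292 = 1740233.60, rounded up to 1740234; 1,740,234 required, 1,740,396 in favor — approved.
B: 2/3 of 1262865 = 841910; 841,910 required, 841,910 in favor — approved.
C: 3/5 of 6861060 = 4116636; 4,116,636 required, 4,116,636 in favor — approved.
D: a majority of 103090 is 51546; 51,546 required, 51,529 in favor — not approved.

Not approved — the D shares did not give the required vote.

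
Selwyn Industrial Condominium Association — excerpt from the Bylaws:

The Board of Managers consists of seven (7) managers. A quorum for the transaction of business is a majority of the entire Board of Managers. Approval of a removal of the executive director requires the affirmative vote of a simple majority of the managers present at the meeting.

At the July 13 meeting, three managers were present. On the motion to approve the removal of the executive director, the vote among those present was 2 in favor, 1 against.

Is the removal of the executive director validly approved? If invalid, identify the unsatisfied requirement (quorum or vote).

Quorum: 3 present; quorum is 4. Not satisfied.
Vote: the removal of the executive director requires a majority of the managers present (3). A majority of 3 is 2, so 2 affirmative votes are needed; 2 voted in favor. Satisfied. (Moot — without a quorum no business can be validly transacted.)

Invalid — quorum requirement not satisfied.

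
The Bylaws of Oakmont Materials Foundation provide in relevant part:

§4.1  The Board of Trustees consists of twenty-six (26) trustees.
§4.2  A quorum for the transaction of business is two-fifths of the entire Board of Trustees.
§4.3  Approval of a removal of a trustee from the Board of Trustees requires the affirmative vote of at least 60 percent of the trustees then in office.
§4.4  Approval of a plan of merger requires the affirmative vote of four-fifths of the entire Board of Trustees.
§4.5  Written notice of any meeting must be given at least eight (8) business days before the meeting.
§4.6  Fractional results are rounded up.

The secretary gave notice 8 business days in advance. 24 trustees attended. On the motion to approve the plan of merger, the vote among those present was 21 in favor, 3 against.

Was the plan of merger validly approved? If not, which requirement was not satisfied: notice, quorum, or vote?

Notice: 8 business days given; 8 required (8 ≥ 8). Satisfied.
Quorum: 24 present; quorum is 11. Satisfied.
Vote: the plan of merger requires four-fifths of the entire Board of Trustees (26). 4/5 of 26 = 20.80, rounded up to 21, so 21 affirmative votes are needed; 21 voted in favor. Satisfied.

Valid — all requirements satisfied.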